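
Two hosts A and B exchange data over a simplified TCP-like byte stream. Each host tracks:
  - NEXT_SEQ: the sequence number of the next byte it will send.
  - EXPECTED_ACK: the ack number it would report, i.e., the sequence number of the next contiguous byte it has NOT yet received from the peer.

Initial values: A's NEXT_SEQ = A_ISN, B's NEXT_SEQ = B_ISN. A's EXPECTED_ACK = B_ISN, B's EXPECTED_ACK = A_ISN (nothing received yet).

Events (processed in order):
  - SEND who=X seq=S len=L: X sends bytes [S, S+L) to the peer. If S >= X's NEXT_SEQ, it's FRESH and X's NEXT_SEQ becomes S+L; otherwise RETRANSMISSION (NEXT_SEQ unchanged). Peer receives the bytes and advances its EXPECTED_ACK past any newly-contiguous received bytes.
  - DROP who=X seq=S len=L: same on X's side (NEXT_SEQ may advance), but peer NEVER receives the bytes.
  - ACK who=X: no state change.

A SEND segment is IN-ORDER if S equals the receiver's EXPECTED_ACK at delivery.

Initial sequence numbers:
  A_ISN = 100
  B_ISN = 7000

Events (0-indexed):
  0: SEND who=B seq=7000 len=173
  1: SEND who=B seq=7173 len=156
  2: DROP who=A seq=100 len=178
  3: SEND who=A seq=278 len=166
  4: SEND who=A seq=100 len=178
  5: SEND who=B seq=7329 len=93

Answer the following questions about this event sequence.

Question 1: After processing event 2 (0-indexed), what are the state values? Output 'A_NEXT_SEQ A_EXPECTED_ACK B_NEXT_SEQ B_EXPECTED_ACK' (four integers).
After event 0: A_seq=100 A_ack=7173 B_seq=7173 B_ack=100
After event 1: A_seq=100 A_ack=7329 B_seq=7329 B_ack=100
After event 2: A_seq=278 A_ack=7329 B_seq=7329 B_ack=100

278 7329 7329 100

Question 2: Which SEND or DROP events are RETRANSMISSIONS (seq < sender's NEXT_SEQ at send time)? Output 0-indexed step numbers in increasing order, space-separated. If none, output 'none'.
Step 0: SEND seq=7000 -> fresh
Step 1: SEND seq=7173 -> fresh
Step 2: DROP seq=100 -> fresh
Step 3: SEND seq=278 -> fresh
Step 4: SEND seq=100 -> retransmit
Step 5: SEND seq=7329 -> fresh

Answer: 4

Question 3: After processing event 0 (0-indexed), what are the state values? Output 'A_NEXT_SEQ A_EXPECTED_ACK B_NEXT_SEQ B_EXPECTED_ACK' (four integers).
After event 0: A_seq=100 A_ack=7173 B_seq=7173 B_ack=100

100 7173 7173 100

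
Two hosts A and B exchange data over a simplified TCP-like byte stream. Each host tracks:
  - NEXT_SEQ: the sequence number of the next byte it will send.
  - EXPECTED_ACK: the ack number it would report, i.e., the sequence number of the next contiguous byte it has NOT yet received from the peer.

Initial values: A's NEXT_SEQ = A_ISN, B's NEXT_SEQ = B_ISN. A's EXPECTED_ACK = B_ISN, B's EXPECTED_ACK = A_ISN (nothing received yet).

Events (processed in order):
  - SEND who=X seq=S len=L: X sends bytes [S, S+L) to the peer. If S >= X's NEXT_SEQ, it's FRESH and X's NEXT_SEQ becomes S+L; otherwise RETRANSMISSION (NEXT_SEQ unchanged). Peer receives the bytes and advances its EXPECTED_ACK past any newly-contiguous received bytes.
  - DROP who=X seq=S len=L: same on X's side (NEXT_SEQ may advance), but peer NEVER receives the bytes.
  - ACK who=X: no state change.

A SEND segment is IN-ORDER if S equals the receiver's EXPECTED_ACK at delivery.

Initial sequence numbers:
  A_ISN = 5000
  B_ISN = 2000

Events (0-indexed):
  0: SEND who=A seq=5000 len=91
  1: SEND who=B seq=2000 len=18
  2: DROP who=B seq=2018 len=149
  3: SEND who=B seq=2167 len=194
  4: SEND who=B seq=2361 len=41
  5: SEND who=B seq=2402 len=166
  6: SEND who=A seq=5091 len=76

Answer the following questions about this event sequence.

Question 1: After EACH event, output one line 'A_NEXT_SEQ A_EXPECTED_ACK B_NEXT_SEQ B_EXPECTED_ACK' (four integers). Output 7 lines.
5091 2000 2000 5091
5091 2018 2018 5091
5091 2018 2167 5091
5091 2018 2361 5091
5091 2018 2402 5091
5091 2018 2568 5091
5167 2018 2568 5167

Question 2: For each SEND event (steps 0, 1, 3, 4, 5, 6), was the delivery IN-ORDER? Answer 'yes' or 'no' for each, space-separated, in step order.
Answer: yes yes no no no yes

Derivation:
Step 0: SEND seq=5000 -> in-order
Step 1: SEND seq=2000 -> in-order
Step 3: SEND seq=2167 -> out-of-order
Step 4: SEND seq=2361 -> out-of-order
Step 5: SEND seq=2402 -> out-of-order
Step 6: SEND seq=5091 -> in-order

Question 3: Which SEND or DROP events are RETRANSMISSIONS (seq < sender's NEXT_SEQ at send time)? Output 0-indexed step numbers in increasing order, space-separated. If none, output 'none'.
Step 0: SEND seq=5000 -> fresh
Step 1: SEND seq=2000 -> fresh
Step 2: DROP seq=2018 -> fresh
Step 3: SEND seq=2167 -> fresh
Step 4: SEND seq=2361 -> fresh
Step 5: SEND seq=2402 -> fresh
Step 6: SEND seq=5091 -> fresh

Answer: none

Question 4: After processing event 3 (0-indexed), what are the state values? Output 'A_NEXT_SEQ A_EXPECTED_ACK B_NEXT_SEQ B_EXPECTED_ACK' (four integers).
After event 0: A_seq=5091 A_ack=2000 B_seq=2000 B_ack=5091
After event 1: A_seq=5091 A_ack=2018 B_seq=2018 B_ack=5091
After event 2: A_seq=5091 A_ack=2018 B_seq=2167 B_ack=5091
After event 3: A_seq=5091 A_ack=2018 B_seq=2361 B_ack=5091

5091 2018 2361 5091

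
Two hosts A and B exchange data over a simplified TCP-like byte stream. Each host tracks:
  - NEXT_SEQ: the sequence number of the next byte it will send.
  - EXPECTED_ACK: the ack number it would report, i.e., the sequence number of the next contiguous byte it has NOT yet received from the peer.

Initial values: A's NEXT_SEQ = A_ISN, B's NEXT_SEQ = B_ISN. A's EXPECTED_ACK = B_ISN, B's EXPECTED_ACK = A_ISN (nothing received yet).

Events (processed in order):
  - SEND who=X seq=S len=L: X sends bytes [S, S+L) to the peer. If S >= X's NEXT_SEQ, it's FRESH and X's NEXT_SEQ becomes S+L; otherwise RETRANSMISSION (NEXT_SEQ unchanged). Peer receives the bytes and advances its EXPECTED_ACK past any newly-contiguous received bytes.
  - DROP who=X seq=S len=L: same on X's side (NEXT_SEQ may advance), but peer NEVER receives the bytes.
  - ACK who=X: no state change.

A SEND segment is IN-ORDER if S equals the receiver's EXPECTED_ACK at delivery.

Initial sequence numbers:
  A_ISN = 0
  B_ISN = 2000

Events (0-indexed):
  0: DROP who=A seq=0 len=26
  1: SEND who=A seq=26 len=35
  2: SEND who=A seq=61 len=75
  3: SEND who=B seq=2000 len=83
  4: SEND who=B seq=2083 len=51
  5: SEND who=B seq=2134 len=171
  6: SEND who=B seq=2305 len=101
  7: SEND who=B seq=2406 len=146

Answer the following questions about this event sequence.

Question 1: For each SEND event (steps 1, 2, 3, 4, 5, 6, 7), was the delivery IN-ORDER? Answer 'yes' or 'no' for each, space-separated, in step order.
Step 1: SEND seq=26 -> out-of-order
Step 2: SEND seq=61 -> out-of-order
Step 3: SEND seq=2000 -> in-order
Step 4: SEND seq=2083 -> in-order
Step 5: SEND seq=2134 -> in-order
Step 6: SEND seq=2305 -> in-order
Step 7: SEND seq=2406 -> in-order

Answer: no no yes yes yes yes yes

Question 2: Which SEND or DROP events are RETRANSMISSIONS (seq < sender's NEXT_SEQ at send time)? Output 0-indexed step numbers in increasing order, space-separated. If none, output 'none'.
Answer: none

Derivation:
Step 0: DROP seq=0 -> fresh
Step 1: SEND seq=26 -> fresh
Step 2: SEND seq=61 -> fresh
Step 3: SEND seq=2000 -> fresh
Step 4: SEND seq=2083 -> fresh
Step 5: SEND seq=2134 -> fresh
Step 6: SEND seq=2305 -> fresh
Step 7: SEND seq=2406 -> fresh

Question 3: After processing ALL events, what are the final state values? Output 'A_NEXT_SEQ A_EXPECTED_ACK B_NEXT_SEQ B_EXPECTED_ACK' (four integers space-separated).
After event 0: A_seq=26 A_ack=2000 B_seq=2000 B_ack=0
After event 1: A_seq=61 A_ack=2000 B_seq=2000 B_ack=0
After event 2: A_seq=136 A_ack=2000 B_seq=2000 B_ack=0
After event 3: A_seq=136 A_ack=2083 B_seq=2083 B_ack=0
After event 4: A_seq=136 A_ack=2134 B_seq=2134 B_ack=0
After event 5: A_seq=136 A_ack=2305 B_seq=2305 B_ack=0
After event 6: A_seq=136 A_ack=2406 B_seq=2406 B_ack=0
After event 7: A_seq=136 A_ack=2552 B_seq=2552 B_ack=0

Answer: 136 2552 2552 0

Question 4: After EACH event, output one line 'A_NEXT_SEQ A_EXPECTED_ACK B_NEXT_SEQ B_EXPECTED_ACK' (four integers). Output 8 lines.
26 2000 2000 0
61 2000 2000 0
136 2000 2000 0
136 2083 2083 0
136 2134 2134 0
136 2305 2305 0
136 2406 2406 0
136 2552 2552 0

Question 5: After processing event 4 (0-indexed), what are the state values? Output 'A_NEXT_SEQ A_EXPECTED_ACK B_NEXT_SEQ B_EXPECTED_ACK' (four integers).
After event 0: A_seq=26 A_ack=2000 B_seq=2000 B_ack=0
After event 1: A_seq=61 A_ack=2000 B_seq=2000 B_ack=0
After event 2: A_seq=136 A_ack=2000 B_seq=2000 B_ack=0
After event 3: A_seq=136 A_ack=2083 B_seq=2083 B_ack=0
After event 4: A_seq=136 A_ack=2134 B_seq=2134 B_ack=0

136 2134 2134 0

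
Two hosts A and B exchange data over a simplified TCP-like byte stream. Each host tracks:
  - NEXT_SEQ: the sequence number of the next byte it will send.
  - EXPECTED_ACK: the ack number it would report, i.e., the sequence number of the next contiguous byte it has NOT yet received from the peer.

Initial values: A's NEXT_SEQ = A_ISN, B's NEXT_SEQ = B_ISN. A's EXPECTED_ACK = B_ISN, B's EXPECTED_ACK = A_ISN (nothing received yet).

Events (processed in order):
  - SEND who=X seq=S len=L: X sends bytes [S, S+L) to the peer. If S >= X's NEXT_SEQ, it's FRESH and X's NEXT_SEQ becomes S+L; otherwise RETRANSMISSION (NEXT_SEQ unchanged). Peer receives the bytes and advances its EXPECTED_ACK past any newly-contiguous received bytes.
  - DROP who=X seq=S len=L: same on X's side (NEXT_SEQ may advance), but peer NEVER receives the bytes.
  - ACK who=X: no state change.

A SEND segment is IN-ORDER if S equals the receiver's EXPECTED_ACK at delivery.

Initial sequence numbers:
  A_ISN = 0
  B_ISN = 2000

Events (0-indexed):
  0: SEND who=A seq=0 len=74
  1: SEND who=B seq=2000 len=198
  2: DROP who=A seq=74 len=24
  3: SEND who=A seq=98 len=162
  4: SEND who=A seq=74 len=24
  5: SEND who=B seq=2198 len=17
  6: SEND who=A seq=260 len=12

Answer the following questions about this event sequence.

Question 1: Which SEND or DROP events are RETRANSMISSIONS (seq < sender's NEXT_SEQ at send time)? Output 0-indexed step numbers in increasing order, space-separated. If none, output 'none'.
Answer: 4

Derivation:
Step 0: SEND seq=0 -> fresh
Step 1: SEND seq=2000 -> fresh
Step 2: DROP seq=74 -> fresh
Step 3: SEND seq=98 -> fresh
Step 4: SEND seq=74 -> retransmit
Step 5: SEND seq=2198 -> fresh
Step 6: SEND seq=260 -> fresh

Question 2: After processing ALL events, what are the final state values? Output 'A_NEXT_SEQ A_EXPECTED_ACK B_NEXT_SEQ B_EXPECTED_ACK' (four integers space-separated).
Answer: 272 2215 2215 272

Derivation:
After event 0: A_seq=74 A_ack=2000 B_seq=2000 B_ack=74
After event 1: A_seq=74 A_ack=2198 B_seq=2198 B_ack=74
After event 2: A_seq=98 A_ack=2198 B_seq=2198 B_ack=74
After event 3: A_seq=260 A_ack=2198 B_seq=2198 B_ack=74
After event 4: A_seq=260 A_ack=2198 B_seq=2198 B_ack=260
After event 5: A_seq=260 A_ack=2215 B_seq=2215 B_ack=260
After event 6: A_seq=272 A_ack=2215 B_seq=2215 B_ack=272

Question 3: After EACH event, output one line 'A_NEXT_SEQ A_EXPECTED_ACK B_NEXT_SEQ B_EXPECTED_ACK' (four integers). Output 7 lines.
74 2000 2000 74
74 2198 2198 74
98 2198 2198 74
260 2198 2198 74
260 2198 2198 260
260 2215 2215 260
272 2215 2215 272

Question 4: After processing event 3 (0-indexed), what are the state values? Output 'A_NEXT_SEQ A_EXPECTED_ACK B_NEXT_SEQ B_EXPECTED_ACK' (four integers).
After event 0: A_seq=74 A_ack=2000 B_seq=2000 B_ack=74
After event 1: A_seq=74 A_ack=2198 B_seq=2198 B_ack=74
After event 2: A_seq=98 A_ack=2198 B_seq=2198 B_ack=74
After event 3: A_seq=260 A_ack=2198 B_seq=2198 B_ack=74

260 2198 2198 74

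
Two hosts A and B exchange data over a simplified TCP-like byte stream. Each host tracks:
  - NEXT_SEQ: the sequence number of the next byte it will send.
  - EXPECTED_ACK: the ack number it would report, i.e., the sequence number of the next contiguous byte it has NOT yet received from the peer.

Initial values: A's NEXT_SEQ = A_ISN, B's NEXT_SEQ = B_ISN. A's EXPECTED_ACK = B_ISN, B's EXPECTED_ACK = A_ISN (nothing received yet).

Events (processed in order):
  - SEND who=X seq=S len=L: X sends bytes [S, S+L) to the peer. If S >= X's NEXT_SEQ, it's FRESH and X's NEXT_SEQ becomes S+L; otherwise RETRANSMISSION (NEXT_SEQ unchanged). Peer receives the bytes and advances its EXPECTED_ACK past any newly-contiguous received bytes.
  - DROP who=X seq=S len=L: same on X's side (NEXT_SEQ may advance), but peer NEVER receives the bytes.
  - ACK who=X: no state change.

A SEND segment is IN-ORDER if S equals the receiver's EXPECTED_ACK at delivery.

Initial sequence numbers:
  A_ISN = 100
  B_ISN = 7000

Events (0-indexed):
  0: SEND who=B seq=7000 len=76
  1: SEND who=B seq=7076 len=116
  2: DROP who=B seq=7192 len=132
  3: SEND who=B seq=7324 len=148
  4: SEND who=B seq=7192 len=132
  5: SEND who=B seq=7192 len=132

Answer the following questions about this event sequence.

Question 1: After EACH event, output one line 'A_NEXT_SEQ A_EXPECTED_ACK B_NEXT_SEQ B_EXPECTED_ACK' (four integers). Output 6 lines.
100 7076 7076 100
100 7192 7192 100
100 7192 7324 100
100 7192 7472 100
100 7472 7472 100
100 7472 7472 100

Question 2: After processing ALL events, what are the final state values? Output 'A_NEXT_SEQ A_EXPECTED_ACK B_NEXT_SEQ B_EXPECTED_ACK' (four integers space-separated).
Answer: 100 7472 7472 100

Derivation:
After event 0: A_seq=100 A_ack=7076 B_seq=7076 B_ack=100
After event 1: A_seq=100 A_ack=7192 B_seq=7192 B_ack=100
After event 2: A_seq=100 A_ack=7192 B_seq=7324 B_ack=100
After event 3: A_seq=100 A_ack=7192 B_seq=7472 B_ack=100
After event 4: A_seq=100 A_ack=7472 B_seq=7472 B_ack=100
After event 5: A_seq=100 A_ack=7472 B_seq=7472 B_ack=100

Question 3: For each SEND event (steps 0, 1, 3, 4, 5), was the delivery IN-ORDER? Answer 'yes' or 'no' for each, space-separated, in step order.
Step 0: SEND seq=7000 -> in-order
Step 1: SEND seq=7076 -> in-order
Step 3: SEND seq=7324 -> out-of-order
Step 4: SEND seq=7192 -> in-order
Step 5: SEND seq=7192 -> out-of-order

Answer: yes yes no yes no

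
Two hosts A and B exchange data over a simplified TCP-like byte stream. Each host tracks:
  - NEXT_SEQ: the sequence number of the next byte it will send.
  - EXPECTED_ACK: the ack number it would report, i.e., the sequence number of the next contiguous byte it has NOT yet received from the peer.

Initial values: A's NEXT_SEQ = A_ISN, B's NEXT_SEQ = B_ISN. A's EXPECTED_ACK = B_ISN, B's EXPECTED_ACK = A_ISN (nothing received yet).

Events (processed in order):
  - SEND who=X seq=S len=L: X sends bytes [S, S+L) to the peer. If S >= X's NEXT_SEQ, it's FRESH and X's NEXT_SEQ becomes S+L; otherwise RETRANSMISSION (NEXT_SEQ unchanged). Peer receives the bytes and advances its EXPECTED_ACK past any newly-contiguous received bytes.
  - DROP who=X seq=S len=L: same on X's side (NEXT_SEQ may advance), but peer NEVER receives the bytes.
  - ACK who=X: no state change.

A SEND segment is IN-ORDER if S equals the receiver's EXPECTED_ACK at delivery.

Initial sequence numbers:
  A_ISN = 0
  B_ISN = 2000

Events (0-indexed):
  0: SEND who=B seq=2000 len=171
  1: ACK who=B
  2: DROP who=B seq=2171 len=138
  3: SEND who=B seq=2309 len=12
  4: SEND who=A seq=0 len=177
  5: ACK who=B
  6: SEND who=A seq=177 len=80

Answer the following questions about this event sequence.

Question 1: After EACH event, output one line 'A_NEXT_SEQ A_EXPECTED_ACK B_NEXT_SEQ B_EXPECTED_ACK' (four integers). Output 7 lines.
0 2171 2171 0
0 2171 2171 0
0 2171 2309 0
0 2171 2321 0
177 2171 2321 177
177 2171 2321 177
257 2171 2321 257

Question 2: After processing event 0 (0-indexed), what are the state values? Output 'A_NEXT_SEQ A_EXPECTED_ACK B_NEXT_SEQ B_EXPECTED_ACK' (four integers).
After event 0: A_seq=0 A_ack=2171 B_seq=2171 B_ack=0

0 2171 2171 0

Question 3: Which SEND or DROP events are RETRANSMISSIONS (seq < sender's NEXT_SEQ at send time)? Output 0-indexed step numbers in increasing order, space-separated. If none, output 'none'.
Step 0: SEND seq=2000 -> fresh
Step 2: DROP seq=2171 -> fresh
Step 3: SEND seq=2309 -> fresh
Step 4: SEND seq=0 -> fresh
Step 6: SEND seq=177 -> fresh

Answer: none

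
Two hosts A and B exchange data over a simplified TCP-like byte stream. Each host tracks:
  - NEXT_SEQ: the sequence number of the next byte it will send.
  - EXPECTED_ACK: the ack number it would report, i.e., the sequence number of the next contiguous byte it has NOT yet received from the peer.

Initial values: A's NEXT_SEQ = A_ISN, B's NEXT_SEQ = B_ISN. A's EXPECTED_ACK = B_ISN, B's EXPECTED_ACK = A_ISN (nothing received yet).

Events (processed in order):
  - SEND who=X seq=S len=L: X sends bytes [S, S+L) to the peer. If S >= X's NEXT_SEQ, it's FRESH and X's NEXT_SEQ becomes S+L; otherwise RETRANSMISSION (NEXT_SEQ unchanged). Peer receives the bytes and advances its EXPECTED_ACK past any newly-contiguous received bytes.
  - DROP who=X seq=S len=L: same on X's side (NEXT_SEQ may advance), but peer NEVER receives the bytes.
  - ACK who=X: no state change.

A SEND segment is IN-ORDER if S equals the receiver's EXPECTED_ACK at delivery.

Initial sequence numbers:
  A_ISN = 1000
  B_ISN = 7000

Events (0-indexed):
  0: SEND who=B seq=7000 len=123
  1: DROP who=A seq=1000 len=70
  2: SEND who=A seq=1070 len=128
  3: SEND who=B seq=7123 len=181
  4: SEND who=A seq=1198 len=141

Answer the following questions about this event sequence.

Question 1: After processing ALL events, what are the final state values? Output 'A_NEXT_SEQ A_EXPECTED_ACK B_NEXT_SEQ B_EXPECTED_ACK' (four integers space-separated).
After event 0: A_seq=1000 A_ack=7123 B_seq=7123 B_ack=1000
After event 1: A_seq=1070 A_ack=7123 B_seq=7123 B_ack=1000
After event 2: A_seq=1198 A_ack=7123 B_seq=7123 B_ack=1000
After event 3: A_seq=1198 A_ack=7304 B_seq=7304 B_ack=1000
After event 4: A_seq=1339 A_ack=7304 B_seq=7304 B_ack=1000

Answer: 1339 7304 7304 1000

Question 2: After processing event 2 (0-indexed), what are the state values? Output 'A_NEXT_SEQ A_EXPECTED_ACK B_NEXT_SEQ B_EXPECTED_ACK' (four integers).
After event 0: A_seq=1000 A_ack=7123 B_seq=7123 B_ack=1000
After event 1: A_seq=1070 A_ack=7123 B_seq=7123 B_ack=1000
After event 2: A_seq=1198 A_ack=7123 B_seq=7123 B_ack=1000

1198 7123 7123 1000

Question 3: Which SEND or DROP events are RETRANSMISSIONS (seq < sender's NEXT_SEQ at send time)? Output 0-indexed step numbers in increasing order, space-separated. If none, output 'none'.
Answer: none

Derivation:
Step 0: SEND seq=7000 -> fresh
Step 1: DROP seq=1000 -> fresh
Step 2: SEND seq=1070 -> fresh
Step 3: SEND seq=7123 -> fresh
Step 4: SEND seq=1198 -> fresh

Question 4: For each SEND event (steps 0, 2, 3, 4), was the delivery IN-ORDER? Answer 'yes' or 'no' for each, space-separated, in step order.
Answer: yes no yes no

Derivation:
Step 0: SEND seq=7000 -> in-order
Step 2: SEND seq=1070 -> out-of-order
Step 3: SEND seq=7123 -> in-order
Step 4: SEND seq=1198 -> out-of-order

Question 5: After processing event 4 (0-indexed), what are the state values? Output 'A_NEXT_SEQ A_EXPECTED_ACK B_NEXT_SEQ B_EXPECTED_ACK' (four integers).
After event 0: A_seq=1000 A_ack=7123 B_seq=7123 B_ack=1000
After event 1: A_seq=1070 A_ack=7123 B_seq=7123 B_ack=1000
After event 2: A_seq=1198 A_ack=7123 B_seq=7123 B_ack=1000
After event 3: A_seq=1198 A_ack=7304 B_seq=7304 B_ack=1000
After event 4: A_seq=1339 A_ack=7304 B_seq=7304 B_ack=1000

1339 7304 7304 1000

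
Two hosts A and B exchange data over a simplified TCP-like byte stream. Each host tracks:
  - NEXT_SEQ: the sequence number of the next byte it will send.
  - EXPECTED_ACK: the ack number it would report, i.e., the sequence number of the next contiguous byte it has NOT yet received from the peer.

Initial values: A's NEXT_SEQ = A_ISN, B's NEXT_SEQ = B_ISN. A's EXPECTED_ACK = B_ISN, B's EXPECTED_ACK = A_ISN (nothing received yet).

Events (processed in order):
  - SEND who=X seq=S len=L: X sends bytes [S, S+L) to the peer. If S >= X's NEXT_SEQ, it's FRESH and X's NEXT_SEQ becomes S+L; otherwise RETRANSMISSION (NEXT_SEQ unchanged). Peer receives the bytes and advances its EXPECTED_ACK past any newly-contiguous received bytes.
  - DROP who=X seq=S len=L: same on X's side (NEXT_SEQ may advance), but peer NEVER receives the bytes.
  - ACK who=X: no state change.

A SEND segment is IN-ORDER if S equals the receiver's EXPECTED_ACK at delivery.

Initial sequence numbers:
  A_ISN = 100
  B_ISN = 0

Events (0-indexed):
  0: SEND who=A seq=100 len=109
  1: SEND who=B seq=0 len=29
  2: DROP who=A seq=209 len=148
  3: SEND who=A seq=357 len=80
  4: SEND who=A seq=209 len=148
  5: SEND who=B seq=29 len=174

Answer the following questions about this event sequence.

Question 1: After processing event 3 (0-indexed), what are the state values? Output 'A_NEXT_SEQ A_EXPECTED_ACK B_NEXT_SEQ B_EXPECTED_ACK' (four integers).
After event 0: A_seq=209 A_ack=0 B_seq=0 B_ack=209
After event 1: A_seq=209 A_ack=29 B_seq=29 B_ack=209
After event 2: A_seq=357 A_ack=29 B_seq=29 B_ack=209
After event 3: A_seq=437 A_ack=29 B_seq=29 B_ack=209

437 29 29 209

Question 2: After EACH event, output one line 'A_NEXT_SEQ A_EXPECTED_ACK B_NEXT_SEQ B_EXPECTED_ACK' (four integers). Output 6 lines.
209 0 0 209
209 29 29 209
357 29 29 209
437 29 29 209
437 29 29 437
437 203 203 437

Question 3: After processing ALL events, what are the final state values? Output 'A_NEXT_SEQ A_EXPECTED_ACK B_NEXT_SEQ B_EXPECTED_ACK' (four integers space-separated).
After event 0: A_seq=209 A_ack=0 B_seq=0 B_ack=209
After event 1: A_seq=209 A_ack=29 B_seq=29 B_ack=209
After event 2: A_seq=357 A_ack=29 B_seq=29 B_ack=209
After event 3: A_seq=437 A_ack=29 B_seq=29 B_ack=209
After event 4: A_seq=437 A_ack=29 B_seq=29 B_ack=437
After event 5: A_seq=437 A_ack=203 B_seq=203 B_ack=437

Answer: 437 203 203 437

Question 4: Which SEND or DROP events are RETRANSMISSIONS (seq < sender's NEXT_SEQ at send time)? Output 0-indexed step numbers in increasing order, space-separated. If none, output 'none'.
Answer: 4

Derivation:
Step 0: SEND seq=100 -> fresh
Step 1: SEND seq=0 -> fresh
Step 2: DROP seq=209 -> fresh
Step 3: SEND seq=357 -> fresh
Step 4: SEND seq=209 -> retransmit
Step 5: SEND seq=29 -> fresh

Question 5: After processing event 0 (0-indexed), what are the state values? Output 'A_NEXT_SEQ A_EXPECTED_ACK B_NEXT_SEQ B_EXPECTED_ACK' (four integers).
After event 0: A_seq=209 A_ack=0 B_seq=0 B_ack=209

209 0 0 209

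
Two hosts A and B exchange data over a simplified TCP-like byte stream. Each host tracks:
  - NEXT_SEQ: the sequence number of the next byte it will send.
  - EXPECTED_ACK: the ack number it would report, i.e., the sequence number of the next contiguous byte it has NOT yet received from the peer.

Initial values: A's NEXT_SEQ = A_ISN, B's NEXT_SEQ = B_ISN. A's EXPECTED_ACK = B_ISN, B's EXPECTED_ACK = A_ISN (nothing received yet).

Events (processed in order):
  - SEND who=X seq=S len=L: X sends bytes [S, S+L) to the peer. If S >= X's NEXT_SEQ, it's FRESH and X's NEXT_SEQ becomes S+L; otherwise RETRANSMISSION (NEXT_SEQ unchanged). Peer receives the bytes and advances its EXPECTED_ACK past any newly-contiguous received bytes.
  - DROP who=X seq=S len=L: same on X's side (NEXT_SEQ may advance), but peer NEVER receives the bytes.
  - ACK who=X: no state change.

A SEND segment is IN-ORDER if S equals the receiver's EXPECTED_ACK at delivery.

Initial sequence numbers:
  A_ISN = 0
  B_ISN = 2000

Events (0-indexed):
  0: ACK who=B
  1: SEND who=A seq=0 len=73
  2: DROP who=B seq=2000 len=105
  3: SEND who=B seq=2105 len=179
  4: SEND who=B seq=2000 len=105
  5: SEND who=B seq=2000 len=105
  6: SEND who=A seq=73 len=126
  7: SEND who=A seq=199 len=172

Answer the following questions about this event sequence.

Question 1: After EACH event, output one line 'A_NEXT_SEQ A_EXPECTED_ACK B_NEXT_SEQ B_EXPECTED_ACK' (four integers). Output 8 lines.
0 2000 2000 0
73 2000 2000 73
73 2000 2105 73
73 2000 2284 73
73 2284 2284 73
73 2284 2284 73
199 2284 2284 199
371 2284 2284 371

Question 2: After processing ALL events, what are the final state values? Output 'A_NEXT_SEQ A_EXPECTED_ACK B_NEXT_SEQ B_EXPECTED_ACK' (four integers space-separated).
Answer: 371 2284 2284 371

Derivation:
After event 0: A_seq=0 A_ack=2000 B_seq=2000 B_ack=0
After event 1: A_seq=73 A_ack=2000 B_seq=2000 B_ack=73
After event 2: A_seq=73 A_ack=2000 B_seq=2105 B_ack=73
After event 3: A_seq=73 A_ack=2000 B_seq=2284 B_ack=73
After event 4: A_seq=73 A_ack=2284 B_seq=2284 B_ack=73
After event 5: A_seq=73 A_ack=2284 B_seq=2284 B_ack=73
After event 6: A_seq=199 A_ack=2284 B_seq=2284 B_ack=199
After event 7: A_seq=371 A_ack=2284 B_seq=2284 B_ack=371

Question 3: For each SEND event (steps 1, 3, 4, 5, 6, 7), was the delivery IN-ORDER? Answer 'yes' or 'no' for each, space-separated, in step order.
Answer: yes no yes no yes yes

Derivation:
Step 1: SEND seq=0 -> in-order
Step 3: SEND seq=2105 -> out-of-order
Step 4: SEND seq=2000 -> in-order
Step 5: SEND seq=2000 -> out-of-order
Step 6: SEND seq=73 -> in-order
Step 7: SEND seq=199 -> in-order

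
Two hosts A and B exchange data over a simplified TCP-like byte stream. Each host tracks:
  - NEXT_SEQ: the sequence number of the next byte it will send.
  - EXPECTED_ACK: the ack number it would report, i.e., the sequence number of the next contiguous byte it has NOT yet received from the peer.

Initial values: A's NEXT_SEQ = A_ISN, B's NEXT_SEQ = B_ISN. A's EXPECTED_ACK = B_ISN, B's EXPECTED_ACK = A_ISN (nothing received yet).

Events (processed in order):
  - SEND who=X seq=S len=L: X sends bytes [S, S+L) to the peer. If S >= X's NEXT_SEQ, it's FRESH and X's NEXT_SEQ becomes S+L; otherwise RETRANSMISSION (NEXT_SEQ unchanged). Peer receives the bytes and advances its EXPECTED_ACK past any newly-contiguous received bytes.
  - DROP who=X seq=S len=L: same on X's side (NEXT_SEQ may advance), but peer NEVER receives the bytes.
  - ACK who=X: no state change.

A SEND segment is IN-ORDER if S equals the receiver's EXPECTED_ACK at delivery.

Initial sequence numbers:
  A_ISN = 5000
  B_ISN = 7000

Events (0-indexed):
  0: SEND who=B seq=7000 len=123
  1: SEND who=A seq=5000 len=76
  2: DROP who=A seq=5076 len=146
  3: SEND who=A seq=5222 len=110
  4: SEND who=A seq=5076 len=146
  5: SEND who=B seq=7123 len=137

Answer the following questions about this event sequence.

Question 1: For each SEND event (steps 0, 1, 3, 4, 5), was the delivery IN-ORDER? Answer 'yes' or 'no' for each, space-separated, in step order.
Step 0: SEND seq=7000 -> in-order
Step 1: SEND seq=5000 -> in-order
Step 3: SEND seq=5222 -> out-of-order
Step 4: SEND seq=5076 -> in-order
Step 5: SEND seq=7123 -> in-order

Answer: yes yes no yes yes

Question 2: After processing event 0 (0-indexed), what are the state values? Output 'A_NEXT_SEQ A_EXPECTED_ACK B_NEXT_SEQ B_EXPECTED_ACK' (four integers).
After event 0: A_seq=5000 A_ack=7123 B_seq=7123 B_ack=5000

5000 7123 7123 5000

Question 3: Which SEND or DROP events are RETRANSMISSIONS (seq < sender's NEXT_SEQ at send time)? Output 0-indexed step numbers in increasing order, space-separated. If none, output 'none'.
Step 0: SEND seq=7000 -> fresh
Step 1: SEND seq=5000 -> fresh
Step 2: DROP seq=5076 -> fresh
Step 3: SEND seq=5222 -> fresh
Step 4: SEND seq=5076 -> retransmit
Step 5: SEND seq=7123 -> fresh

Answer: 4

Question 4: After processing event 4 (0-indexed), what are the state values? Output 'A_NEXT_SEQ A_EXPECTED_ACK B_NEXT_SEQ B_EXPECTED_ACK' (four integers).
After event 0: A_seq=5000 A_ack=7123 B_seq=7123 B_ack=5000
After event 1: A_seq=5076 A_ack=7123 B_seq=7123 B_ack=5076
After event 2: A_seq=5222 A_ack=7123 B_seq=7123 B_ack=5076
After event 3: A_seq=5332 A_ack=7123 B_seq=7123 B_ack=5076
After event 4: A_seq=5332 A_ack=7123 B_seq=7123 B_ack=5332

5332 7123 7123 5332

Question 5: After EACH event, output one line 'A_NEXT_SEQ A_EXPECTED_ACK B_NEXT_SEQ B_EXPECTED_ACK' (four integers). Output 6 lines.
5000 7123 7123 5000
5076 7123 7123 5076
5222 7123 7123 5076
5332 7123 7123 5076
5332 7123 7123 5332
5332 7260 7260 5332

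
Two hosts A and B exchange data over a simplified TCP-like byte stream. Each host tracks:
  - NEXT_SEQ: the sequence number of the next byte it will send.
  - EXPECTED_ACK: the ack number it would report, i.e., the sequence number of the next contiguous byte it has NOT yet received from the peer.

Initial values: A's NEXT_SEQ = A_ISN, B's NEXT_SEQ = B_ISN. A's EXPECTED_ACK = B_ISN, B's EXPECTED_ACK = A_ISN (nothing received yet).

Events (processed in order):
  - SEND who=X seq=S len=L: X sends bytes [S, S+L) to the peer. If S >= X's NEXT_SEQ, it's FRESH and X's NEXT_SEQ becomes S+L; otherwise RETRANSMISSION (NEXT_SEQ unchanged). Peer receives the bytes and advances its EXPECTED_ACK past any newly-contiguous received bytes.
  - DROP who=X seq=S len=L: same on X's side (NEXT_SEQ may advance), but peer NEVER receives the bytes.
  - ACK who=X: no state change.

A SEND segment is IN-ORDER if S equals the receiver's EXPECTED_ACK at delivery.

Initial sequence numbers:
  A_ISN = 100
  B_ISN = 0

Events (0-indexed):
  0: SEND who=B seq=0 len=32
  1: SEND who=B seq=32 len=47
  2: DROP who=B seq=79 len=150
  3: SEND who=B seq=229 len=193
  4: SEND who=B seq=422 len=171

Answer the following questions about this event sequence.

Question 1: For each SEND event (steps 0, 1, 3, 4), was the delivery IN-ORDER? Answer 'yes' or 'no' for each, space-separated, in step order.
Answer: yes yes no no

Derivation:
Step 0: SEND seq=0 -> in-order
Step 1: SEND seq=32 -> in-order
Step 3: SEND seq=229 -> out-of-order
Step 4: SEND seq=422 -> out-of-order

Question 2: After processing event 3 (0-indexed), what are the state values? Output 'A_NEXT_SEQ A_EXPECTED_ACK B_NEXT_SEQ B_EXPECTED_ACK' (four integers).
After event 0: A_seq=100 A_ack=32 B_seq=32 B_ack=100
After event 1: A_seq=100 A_ack=79 B_seq=79 B_ack=100
After event 2: A_seq=100 A_ack=79 B_seq=229 B_ack=100
After event 3: A_seq=100 A_ack=79 B_seq=422 B_ack=100

100 79 422 100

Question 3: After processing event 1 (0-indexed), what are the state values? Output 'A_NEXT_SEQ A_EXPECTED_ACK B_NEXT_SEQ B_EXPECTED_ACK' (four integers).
After event 0: A_seq=100 A_ack=32 B_seq=32 B_ack=100
After event 1: A_seq=100 A_ack=79 B_seq=79 B_ack=100

100 79 79 100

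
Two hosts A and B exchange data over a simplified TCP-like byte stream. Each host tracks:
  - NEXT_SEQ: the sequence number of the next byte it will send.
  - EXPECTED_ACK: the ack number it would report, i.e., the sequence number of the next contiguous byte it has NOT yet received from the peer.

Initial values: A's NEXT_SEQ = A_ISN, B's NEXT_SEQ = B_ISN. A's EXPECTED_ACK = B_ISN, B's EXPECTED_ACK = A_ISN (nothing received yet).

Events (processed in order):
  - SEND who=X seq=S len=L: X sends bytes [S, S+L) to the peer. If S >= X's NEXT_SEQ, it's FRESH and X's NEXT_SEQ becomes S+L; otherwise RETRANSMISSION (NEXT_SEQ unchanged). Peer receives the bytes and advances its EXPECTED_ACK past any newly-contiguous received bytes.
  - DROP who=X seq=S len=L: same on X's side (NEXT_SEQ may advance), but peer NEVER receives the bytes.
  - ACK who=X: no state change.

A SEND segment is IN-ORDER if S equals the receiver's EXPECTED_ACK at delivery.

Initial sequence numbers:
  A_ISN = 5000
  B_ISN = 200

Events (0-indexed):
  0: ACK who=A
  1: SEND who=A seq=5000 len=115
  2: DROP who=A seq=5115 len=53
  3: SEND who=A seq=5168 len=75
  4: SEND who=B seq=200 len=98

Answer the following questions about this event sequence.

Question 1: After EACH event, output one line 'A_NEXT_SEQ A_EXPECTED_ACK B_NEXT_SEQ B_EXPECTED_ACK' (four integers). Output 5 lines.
5000 200 200 5000
5115 200 200 5115
5168 200 200 5115
5243 200 200 5115
5243 298 298 5115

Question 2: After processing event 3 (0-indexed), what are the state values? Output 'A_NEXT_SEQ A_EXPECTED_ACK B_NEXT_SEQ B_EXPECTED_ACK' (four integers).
After event 0: A_seq=5000 A_ack=200 B_seq=200 B_ack=5000
After event 1: A_seq=5115 A_ack=200 B_seq=200 B_ack=5115
After event 2: A_seq=5168 A_ack=200 B_seq=200 B_ack=5115
After event 3: A_seq=5243 A_ack=200 B_seq=200 B_ack=5115

5243 200 200 5115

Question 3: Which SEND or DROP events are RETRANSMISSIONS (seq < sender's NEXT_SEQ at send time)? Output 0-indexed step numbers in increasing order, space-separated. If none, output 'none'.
Step 1: SEND seq=5000 -> fresh
Step 2: DROP seq=5115 -> fresh
Step 3: SEND seq=5168 -> fresh
Step 4: SEND seq=200 -> fresh

Answer: none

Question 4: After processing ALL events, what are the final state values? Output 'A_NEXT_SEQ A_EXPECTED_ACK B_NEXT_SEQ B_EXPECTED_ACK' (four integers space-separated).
Answer: 5243 298 298 5115

Derivation:
After event 0: A_seq=5000 A_ack=200 B_seq=200 B_ack=5000
After event 1: A_seq=5115 A_ack=200 B_seq=200 B_ack=5115
After event 2: A_seq=5168 A_ack=200 B_seq=200 B_ack=5115
After event 3: A_seq=5243 A_ack=200 B_seq=200 B_ack=5115
After event 4: A_seq=5243 A_ack=298 B_seq=298 B_ack=5115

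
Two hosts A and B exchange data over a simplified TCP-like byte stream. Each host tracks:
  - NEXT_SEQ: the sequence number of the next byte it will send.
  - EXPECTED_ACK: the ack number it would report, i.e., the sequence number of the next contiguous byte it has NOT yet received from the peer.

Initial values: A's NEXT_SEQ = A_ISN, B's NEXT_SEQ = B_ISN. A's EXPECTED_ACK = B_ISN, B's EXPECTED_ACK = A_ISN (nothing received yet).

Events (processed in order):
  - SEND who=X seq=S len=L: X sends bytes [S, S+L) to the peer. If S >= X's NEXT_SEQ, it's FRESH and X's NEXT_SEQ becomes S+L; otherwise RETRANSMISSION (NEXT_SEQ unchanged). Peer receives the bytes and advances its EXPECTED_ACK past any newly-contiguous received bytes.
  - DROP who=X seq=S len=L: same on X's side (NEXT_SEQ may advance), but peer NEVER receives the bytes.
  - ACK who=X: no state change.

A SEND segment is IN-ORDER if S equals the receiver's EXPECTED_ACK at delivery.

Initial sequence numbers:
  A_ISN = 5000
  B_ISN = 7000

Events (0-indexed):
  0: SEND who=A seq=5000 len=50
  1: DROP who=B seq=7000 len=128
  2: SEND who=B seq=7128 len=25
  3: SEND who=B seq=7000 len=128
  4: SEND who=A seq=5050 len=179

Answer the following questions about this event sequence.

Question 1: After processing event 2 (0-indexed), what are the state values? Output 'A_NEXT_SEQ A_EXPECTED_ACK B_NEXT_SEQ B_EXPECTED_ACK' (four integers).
After event 0: A_seq=5050 A_ack=7000 B_seq=7000 B_ack=5050
After event 1: A_seq=5050 A_ack=7000 B_seq=7128 B_ack=5050
After event 2: A_seq=5050 A_ack=7000 B_seq=7153 B_ack=5050

5050 7000 7153 5050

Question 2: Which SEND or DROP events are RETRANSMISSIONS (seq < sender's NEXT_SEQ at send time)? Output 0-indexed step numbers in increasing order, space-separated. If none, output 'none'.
Answer: 3

Derivation:
Step 0: SEND seq=5000 -> fresh
Step 1: DROP seq=7000 -> fresh
Step 2: SEND seq=7128 -> fresh
Step 3: SEND seq=7000 -> retransmit
Step 4: SEND seq=5050 -> fresh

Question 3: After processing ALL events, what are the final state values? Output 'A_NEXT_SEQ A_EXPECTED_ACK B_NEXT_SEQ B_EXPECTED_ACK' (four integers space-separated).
After event 0: A_seq=5050 A_ack=7000 B_seq=7000 B_ack=5050
After event 1: A_seq=5050 A_ack=7000 B_seq=7128 B_ack=5050
After event 2: A_seq=5050 A_ack=7000 B_seq=7153 B_ack=5050
After event 3: A_seq=5050 A_ack=7153 B_seq=7153 B_ack=5050
After event 4: A_seq=5229 A_ack=7153 B_seq=7153 B_ack=5229

Answer: 5229 7153 7153 5229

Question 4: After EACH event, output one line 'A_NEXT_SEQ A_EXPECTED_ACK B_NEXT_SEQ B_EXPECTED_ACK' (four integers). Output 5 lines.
5050 7000 7000 5050
5050 7000 7128 5050
5050 7000 7153 5050
5050 7153 7153 5050
5229 7153 7153 5229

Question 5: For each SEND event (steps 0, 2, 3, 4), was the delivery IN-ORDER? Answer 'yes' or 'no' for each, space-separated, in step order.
Answer: yes no yes yes

Derivation:
Step 0: SEND seq=5000 -> in-order
Step 2: SEND seq=7128 -> out-of-order
Step 3: SEND seq=7000 -> in-order
Step 4: SEND seq=5050 -> in-order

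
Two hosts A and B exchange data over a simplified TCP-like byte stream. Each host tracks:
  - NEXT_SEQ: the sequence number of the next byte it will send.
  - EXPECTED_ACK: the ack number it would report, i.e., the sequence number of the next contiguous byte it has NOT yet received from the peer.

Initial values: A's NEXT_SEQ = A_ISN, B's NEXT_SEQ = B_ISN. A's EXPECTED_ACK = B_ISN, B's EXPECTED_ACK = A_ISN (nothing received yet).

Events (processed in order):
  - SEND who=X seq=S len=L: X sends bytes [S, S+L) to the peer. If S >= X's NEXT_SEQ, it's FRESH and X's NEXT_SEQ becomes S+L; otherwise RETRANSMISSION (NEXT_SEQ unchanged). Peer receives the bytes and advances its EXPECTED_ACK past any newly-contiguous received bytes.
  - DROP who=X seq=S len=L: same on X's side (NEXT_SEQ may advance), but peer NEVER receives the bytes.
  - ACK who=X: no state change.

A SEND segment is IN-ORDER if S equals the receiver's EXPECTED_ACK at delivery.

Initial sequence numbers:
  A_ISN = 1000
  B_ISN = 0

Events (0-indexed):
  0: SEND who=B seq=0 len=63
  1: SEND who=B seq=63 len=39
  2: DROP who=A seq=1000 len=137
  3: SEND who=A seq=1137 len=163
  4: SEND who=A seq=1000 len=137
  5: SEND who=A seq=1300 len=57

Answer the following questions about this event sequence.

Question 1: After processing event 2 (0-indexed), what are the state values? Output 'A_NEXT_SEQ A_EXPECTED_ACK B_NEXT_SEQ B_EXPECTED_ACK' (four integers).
After event 0: A_seq=1000 A_ack=63 B_seq=63 B_ack=1000
After event 1: A_seq=1000 A_ack=102 B_seq=102 B_ack=1000
After event 2: A_seq=1137 A_ack=102 B_seq=102 B_ack=1000

1137 102 102 1000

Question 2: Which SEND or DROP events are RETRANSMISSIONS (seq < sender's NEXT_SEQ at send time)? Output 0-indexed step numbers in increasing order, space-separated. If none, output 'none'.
Step 0: SEND seq=0 -> fresh
Step 1: SEND seq=63 -> fresh
Step 2: DROP seq=1000 -> fresh
Step 3: SEND seq=1137 -> fresh
Step 4: SEND seq=1000 -> retransmit
Step 5: SEND seq=1300 -> fresh

Answer: 4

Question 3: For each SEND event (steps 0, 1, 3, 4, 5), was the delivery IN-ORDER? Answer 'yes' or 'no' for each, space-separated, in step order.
Answer: yes yes no yes yes

Derivation:
Step 0: SEND seq=0 -> in-order
Step 1: SEND seq=63 -> in-order
Step 3: SEND seq=1137 -> out-of-order
Step 4: SEND seq=1000 -> in-order
Step 5: SEND seq=1300 -> in-order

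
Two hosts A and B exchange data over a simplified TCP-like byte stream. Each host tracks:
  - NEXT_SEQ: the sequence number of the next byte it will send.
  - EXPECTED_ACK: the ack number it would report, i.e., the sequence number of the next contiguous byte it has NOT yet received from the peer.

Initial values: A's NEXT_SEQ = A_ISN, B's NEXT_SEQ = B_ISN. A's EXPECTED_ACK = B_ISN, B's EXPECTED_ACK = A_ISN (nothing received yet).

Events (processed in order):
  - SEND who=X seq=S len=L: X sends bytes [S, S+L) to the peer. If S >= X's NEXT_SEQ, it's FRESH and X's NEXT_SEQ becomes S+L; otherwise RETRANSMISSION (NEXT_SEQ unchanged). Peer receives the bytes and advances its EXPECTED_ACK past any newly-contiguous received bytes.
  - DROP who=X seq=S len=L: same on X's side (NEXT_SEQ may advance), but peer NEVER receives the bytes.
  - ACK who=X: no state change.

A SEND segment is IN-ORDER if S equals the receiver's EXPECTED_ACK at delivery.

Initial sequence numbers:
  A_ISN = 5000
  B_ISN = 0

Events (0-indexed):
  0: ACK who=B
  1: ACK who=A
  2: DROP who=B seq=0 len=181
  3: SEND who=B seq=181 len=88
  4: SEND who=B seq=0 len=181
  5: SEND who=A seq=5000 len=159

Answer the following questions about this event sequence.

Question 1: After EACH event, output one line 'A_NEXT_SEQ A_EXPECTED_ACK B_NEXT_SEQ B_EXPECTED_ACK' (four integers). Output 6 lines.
5000 0 0 5000
5000 0 0 5000
5000 0 181 5000
5000 0 269 5000
5000 269 269 5000
5159 269 269 5159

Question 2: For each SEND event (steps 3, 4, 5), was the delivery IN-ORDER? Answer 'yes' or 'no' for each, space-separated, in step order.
Step 3: SEND seq=181 -> out-of-order
Step 4: SEND seq=0 -> in-order
Step 5: SEND seq=5000 -> in-order

Answer: no yes yes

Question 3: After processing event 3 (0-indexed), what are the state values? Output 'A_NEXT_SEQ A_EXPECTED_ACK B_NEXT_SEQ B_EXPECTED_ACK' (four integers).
After event 0: A_seq=5000 A_ack=0 B_seq=0 B_ack=5000
After event 1: A_seq=5000 A_ack=0 B_seq=0 B_ack=5000
After event 2: A_seq=5000 A_ack=0 B_seq=181 B_ack=5000
After event 3: A_seq=5000 A_ack=0 B_seq=269 B_ack=5000

5000 0 269 5000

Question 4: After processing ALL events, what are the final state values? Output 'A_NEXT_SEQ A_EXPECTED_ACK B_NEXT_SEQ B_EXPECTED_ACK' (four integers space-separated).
After event 0: A_seq=5000 A_ack=0 B_seq=0 B_ack=5000
After event 1: A_seq=5000 A_ack=0 B_seq=0 B_ack=5000
After event 2: A_seq=5000 A_ack=0 B_seq=181 B_ack=5000
After event 3: A_seq=5000 A_ack=0 B_seq=269 B_ack=5000
After event 4: A_seq=5000 A_ack=269 B_seq=269 B_ack=5000
After event 5: A_seq=5159 A_ack=269 B_seq=269 B_ack=5159

Answer: 5159 269 269 5159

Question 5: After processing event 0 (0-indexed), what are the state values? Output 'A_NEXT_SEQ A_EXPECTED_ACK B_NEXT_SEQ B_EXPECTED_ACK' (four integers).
After event 0: A_seq=5000 A_ack=0 B_seq=0 B_ack=5000

5000 0 0 5000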